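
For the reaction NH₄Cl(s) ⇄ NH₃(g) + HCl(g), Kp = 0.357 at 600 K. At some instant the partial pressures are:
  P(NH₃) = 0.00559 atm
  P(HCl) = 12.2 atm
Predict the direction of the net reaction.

(NH₄Cl is a pure solid — omitted from Qp.)
Qp = P(NH₃)·P(HCl) = (0.00559)·(12.2) = 0.0682
Qp = 0.0682 < Kp = 0.357, so the forward reaction proceeds.

in the forward direction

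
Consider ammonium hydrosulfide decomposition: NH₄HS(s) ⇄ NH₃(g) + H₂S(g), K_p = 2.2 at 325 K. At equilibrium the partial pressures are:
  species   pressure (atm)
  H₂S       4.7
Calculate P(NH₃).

(NH₄HS is a pure solid — omitted from K_p.)
At equilibrium, K_p = P(NH₃)·P(H₂S) = 2.2.
(P(NH₃))·(4.7) = 2.2
P(NH₃) = 0.468 = 0.47 atm

P(NH₃) = 0.47 atm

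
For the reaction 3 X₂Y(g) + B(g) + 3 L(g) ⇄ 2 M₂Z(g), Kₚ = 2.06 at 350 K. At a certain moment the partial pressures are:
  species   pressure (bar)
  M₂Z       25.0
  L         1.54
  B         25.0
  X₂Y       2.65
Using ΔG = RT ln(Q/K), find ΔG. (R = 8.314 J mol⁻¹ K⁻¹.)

ΔG = -5.01 kJ/mol

Qₚ = P(M₂Z)² / (P(X₂Y)³·P(B)·P(L)³) = (25.0)² / ((2.65)³·(25.0)·(1.54)³) = 0.368
ΔG = RT ln(Qₚ/Kₚ) = (8.314 J mol⁻¹ K⁻¹)(350 K) × ln(0.368/2.06)
   = (2.910 kJ/mol)(-1.722) = -5.01 kJ/mol
ΔG < 0, so the forward reaction is spontaneous (proceeds forward).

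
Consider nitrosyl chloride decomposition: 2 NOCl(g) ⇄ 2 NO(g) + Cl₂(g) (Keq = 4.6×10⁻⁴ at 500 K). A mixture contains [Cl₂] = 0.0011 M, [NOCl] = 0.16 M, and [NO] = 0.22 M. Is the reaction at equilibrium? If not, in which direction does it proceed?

toward reactants

Q = [NO]²·[Cl₂] / [NOCl]² = (0.22)²·(0.0011) / (0.16)² = 0.0021
Q = 0.0021 > Keq = 4.6×10⁻⁴, so the reverse reaction proceeds.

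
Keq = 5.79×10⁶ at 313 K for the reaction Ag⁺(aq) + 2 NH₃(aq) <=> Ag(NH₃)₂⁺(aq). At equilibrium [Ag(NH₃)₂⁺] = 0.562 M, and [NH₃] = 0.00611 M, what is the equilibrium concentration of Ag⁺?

[Ag⁺] = 0.00260 M

At equilibrium, Keq = [Ag(NH₃)₂⁺] / ([Ag⁺]·[NH₃]²) = 5.79×10⁶.
(0.562) / (([Ag⁺])·(0.00611)²) = 5.79×10⁶
[Ag⁺] = 0.00260 M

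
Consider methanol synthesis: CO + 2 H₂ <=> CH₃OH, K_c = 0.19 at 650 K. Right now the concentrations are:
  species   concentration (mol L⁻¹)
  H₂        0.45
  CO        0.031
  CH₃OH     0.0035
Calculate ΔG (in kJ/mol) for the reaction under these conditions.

Q_c = [CH₃OH] / ([CO]·[H₂]²) = (0.0035) / ((0.031)·(0.45)²) = 0.558
ΔG = RT ln(Q_c/K_c) = (8.314 J mol⁻¹ K⁻¹)(650 K) × ln(0.558/0.19)
   = (5.404 kJ/mol)(1.077) = 5.82 kJ/mol
ΔG > 0, so the forward reaction is non-spontaneous (proceeds in reverse).

ΔG = 5.82 kJ/mol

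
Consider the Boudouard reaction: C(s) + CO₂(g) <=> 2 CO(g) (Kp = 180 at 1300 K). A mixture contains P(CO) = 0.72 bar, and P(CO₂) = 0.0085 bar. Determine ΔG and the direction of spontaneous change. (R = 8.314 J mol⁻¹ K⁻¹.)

(C is a pure solid — omitted from Qp.)
Qp = P(CO)² / P(CO₂) = (0.72)² / (0.0085) = 61.0
ΔG = RT ln(Qp/Kp) = (8.314 J mol⁻¹ K⁻¹)(1300 K) × ln(61.0/180)
   = (10.81 kJ/mol)(-1.082) = -11.7 kJ/mol
ΔG < 0, so the forward reaction is spontaneous (proceeds forward).

ΔG = -11.7 kJ/mol; the forward reaction is spontaneous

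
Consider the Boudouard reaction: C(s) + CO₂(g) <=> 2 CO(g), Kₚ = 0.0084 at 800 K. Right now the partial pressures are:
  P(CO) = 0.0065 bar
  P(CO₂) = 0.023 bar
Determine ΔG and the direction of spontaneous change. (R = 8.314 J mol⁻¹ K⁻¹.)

ΔG = -10.1 kJ/mol; the forward reaction is spontaneous

(C is a pure solid — omitted from Qₚ.)
Qₚ = P(CO)² / P(CO₂) = (0.0065)² / (0.023) = 0.00184
ΔG = RT ln(Qₚ/Kₚ) = (8.314 J mol⁻¹ K⁻¹)(800 K) × ln(0.00184/0.0084)
   = (6.651 kJ/mol)(-1.518) = -10.1 kJ/mol
ΔG < 0, so the forward reaction is spontaneous (proceeds forward).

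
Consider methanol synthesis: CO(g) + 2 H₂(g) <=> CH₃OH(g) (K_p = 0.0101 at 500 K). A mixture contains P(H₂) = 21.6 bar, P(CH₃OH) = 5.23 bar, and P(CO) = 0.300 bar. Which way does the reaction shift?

to the left

Q_p = P(CH₃OH) / (P(CO)·P(H₂)²) = (5.23) / ((0.300)·(21.6)²) = 0.0374
Q_p = 0.0374 > K_p = 0.0101, so the reverse reaction proceeds.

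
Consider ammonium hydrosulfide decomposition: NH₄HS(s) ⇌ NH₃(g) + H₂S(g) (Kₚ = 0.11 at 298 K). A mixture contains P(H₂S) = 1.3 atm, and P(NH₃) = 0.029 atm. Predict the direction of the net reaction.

forward (toward products)

(NH₄HS is a pure solid — omitted from Qₚ.)
Qₚ = P(NH₃)·P(H₂S) = (0.029)·(1.3) = 0.038
Qₚ = 0.038 < Kₚ = 0.11, so the forward reaction proceeds.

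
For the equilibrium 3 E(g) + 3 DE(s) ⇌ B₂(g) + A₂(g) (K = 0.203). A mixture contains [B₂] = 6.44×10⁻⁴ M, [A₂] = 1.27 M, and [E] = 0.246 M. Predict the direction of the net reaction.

to the right

(DE is a pure solid — omitted from Q.)
Q = [B₂]·[A₂] / [E]³ = (6.44×10⁻⁴)·(1.27) / (0.246)³ = 0.0549
Q = 0.0549 < K = 0.203, so the forward reaction proceeds.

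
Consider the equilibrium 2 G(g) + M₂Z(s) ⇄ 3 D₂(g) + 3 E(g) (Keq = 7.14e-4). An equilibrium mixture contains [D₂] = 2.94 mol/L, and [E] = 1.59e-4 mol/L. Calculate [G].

[G] = 3.78e-4 mol/L

(M₂Z is a pure solid — omitted from Keq.)
At equilibrium, Keq = [D₂]³·[E]³ / [G]² = 7.14e-4.
(2.94)³·(1.59e-4)³ / ([G])² = 7.14e-4
[G]² = 1.43e-7 ⇒ [G] = 3.78e-4 mol/L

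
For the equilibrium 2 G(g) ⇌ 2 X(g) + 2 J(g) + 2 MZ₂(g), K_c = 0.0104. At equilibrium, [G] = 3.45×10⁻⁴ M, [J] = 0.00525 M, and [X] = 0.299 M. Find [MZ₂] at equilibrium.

At equilibrium, K_c = [X]²·[J]²·[MZ₂]² / [G]² = 0.0104.
(0.299)²·(0.00525)²·([MZ₂])² / (3.45×10⁻⁴)² = 0.0104
[MZ₂]² = 5.02×10⁻⁴ ⇒ [MZ₂] = 0.0224 M

[MZ₂] = 0.0224 M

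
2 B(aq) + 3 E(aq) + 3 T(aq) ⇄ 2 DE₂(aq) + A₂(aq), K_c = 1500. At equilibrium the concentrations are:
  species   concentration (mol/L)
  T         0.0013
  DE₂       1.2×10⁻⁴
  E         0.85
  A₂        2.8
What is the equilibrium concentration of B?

At equilibrium, K_c = [DE₂]²·[A₂] / ([B]²·[E]³·[T]³) = 1500.
(1.2×10⁻⁴)²·(2.8) / (([B])²·(0.85)³·(0.0013)³) = 1500
[B]² = 0.0199 ⇒ [B] = 0.14 mol/L

[B] = 0.14 mol/L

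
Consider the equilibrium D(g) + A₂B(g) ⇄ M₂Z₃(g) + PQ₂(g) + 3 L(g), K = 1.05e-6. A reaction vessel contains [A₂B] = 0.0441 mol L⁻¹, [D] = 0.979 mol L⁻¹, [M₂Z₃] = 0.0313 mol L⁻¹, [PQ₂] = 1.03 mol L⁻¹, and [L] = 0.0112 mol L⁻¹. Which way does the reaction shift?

no net change (already at equilibrium)

Q = [M₂Z₃]·[PQ₂]·[L]³ / ([D]·[A₂B]) = (0.0313)·(1.03)·(0.0112)³ / ((0.979)·(0.0441)) = 1.05e-6
Q = 1.05e-6 = K, so the system is already at equilibrium.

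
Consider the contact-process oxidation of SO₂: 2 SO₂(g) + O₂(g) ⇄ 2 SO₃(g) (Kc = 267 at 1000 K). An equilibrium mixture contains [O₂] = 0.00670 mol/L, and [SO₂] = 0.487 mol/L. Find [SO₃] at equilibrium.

[SO₃] = 0.651 mol/L

At equilibrium, Kc = [SO₃]² / ([SO₂]²·[O₂]) = 267.
([SO₃])² / ((0.487)²·(0.00670)) = 267
[SO₃]² = 0.424 ⇒ [SO₃] = 0.651 mol/L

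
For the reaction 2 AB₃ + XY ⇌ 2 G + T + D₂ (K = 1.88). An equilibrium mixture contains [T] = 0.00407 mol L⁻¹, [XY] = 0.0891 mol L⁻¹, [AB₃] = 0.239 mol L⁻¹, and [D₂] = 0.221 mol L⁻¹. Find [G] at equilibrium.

[G] = 3.26 mol L⁻¹

At equilibrium, K = [G]²·[T]·[D₂] / ([AB₃]²·[XY]) = 1.88.
([G])²·(0.00407)·(0.221) / ((0.239)²·(0.0891)) = 1.88
[G]² = 10.6 ⇒ [G] = 3.26 mol L⁻¹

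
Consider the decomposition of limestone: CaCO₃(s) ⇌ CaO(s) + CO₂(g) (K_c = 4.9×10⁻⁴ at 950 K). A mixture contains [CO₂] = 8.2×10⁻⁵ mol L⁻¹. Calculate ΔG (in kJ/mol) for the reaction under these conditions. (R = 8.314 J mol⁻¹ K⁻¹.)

(CaCO₃, CaO are pure solids — omitted from Q_c.)
Q_c = [CO₂] = 8.20×10⁻⁵
ΔG = RT ln(Q_c/K_c) = (8.314 J mol⁻¹ K⁻¹)(950 K) × ln(8.20×10⁻⁵/4.9×10⁻⁴)
   = (7.898 kJ/mol)(-1.788) = -14.1 kJ/mol
ΔG < 0, so the forward reaction is spontaneous (proceeds forward).

ΔG = -14.1 kJ/mol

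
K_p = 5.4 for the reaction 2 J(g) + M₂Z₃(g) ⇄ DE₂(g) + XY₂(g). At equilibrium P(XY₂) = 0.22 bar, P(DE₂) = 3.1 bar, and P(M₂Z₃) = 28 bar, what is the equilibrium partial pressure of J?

At equilibrium, K_p = P(DE₂)·P(XY₂) / (P(J)²·P(M₂Z₃)) = 5.4.
(3.1)·(0.22) / ((P(J))²·(28)) = 5.4
P(J)² = 0.00451 ⇒ P(J) = 0.067 bar

P(J) = 0.067 bar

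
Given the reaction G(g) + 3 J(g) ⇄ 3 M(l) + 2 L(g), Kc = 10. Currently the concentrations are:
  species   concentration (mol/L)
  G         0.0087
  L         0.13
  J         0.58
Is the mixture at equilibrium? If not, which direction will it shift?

(M is a pure liquid — omitted from Qc.)
Qc = [L]² / ([G]·[J]³) = (0.13)² / ((0.0087)·(0.58)³) = 10
Qc = 10 = Kc; the system is at equilibrium.

yes, at equilibrium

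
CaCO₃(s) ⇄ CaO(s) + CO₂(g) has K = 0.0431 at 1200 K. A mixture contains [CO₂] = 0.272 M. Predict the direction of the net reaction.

(CaCO₃, CaO are pure solids — omitted from Q.)
Q = [CO₂] = 0.272
Q = 0.272 > K = 0.0431, so the reverse reaction proceeds.

in the reverse direction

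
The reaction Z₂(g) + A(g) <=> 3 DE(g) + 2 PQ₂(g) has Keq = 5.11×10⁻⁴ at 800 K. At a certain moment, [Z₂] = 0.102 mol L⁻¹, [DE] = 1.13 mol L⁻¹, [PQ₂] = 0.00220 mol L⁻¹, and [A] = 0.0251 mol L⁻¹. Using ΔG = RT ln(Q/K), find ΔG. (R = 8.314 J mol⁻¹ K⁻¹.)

Q = [DE]³·[PQ₂]² / ([Z₂]·[A]) = (1.13)³·(0.00220)² / ((0.102)·(0.0251)) = 0.00273
ΔG = RT ln(Q/Keq) = (8.314 J mol⁻¹ K⁻¹)(800 K) × ln(0.00273/5.11×10⁻⁴)
   = (6.651 kJ/mol)(1.676) = 11.1 kJ/mol
ΔG > 0, so the forward reaction is non-spontaneous (proceeds in reverse).

ΔG = 11.1 kJ/mol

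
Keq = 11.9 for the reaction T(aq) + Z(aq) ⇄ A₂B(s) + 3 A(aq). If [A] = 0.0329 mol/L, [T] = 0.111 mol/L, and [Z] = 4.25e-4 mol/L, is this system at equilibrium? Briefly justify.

(A₂B is a pure solid — omitted from Q.)
Q = [A]³ / ([T]·[Z]) = (0.0329)³ / ((0.111)·(4.25e-4)) = 0.755
Q = 0.755 < Keq = 11.9: net forward reaction.

no; Q < K, reaction proceeds forward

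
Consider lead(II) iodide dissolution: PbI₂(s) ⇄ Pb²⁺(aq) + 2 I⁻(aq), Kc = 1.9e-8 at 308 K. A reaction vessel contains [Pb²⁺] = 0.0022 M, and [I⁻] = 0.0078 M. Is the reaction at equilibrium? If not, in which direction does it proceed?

(PbI₂ is a pure solid — omitted from Qc.)
Qc = [Pb²⁺]·[I⁻]² = (0.0022)·(0.0078)² = 1.3e-7
Qc = 1.3e-7 > Kc = 1.9e-8, so the reverse reaction proceeds.

in the reverse direction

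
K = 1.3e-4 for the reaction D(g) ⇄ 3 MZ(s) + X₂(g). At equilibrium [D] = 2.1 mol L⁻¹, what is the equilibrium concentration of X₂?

(MZ is a pure solid — omitted from K.)
At equilibrium, K = [X₂] / [D] = 1.3e-4.
([X₂]) / (2.1) = 1.3e-4
[X₂] = 2.73e-4 = 2.7e-4 mol L⁻¹

[X₂] = 2.7e-4 mol L⁻¹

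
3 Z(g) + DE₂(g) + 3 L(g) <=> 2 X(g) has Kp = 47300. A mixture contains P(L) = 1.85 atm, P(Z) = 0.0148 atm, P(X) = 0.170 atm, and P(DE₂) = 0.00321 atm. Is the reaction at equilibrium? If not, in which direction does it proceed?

reverse (toward reactants)

Qp = P(X)² / (P(Z)³·P(DE₂)·P(L)³) = (0.170)² / ((0.0148)³·(0.00321)·(1.85)³) = 4.39×10⁵
Qp = 4.39×10⁵ > Kp = 47300, so the reverse reaction proceeds.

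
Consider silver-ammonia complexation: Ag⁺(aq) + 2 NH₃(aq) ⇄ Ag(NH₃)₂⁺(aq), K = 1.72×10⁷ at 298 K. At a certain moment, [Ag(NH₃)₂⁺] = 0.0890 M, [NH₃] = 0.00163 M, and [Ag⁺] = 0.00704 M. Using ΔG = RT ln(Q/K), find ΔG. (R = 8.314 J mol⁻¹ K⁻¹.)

Q = [Ag(NH₃)₂⁺] / ([Ag⁺]·[NH₃]²) = (0.0890) / ((0.00704)·(0.00163)²) = 4.76×10⁶
ΔG = RT ln(Q/K) = (8.314 J mol⁻¹ K⁻¹)(298 K) × ln(4.76×10⁶/1.72×10⁷)
   = (2.478 kJ/mol)(-1.285) = -3.18 kJ/mol
ΔG < 0, so the forward reaction is spontaneous (proceeds forward).

ΔG = -3.18 kJ/mol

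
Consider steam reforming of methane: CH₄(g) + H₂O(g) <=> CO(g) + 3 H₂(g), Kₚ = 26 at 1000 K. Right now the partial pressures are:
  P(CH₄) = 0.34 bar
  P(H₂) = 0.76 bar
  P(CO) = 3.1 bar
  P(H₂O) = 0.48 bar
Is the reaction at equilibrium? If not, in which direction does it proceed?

to the right

Qₚ = P(CO)·P(H₂)³ / (P(CH₄)·P(H₂O)) = (3.1)·(0.76)³ / ((0.34)·(0.48)) = 8.3
Qₚ = 8.3 < Kₚ = 26, so the forward reaction proceeds.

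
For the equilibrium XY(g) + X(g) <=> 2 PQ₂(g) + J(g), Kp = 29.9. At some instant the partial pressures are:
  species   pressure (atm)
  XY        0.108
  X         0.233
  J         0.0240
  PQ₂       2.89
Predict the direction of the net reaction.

Qp = P(PQ₂)²·P(J) / (P(XY)·P(X)) = (2.89)²·(0.0240) / ((0.108)·(0.233)) = 7.97
Qp = 7.97 < Kp = 29.9, so the forward reaction proceeds.

to the right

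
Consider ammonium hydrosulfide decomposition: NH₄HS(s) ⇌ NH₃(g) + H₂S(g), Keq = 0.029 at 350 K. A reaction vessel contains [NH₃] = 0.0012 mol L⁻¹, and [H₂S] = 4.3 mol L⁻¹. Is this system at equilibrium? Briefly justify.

no; Q < K, reaction proceeds forward

(NH₄HS is a pure solid — omitted from Q.)
Q = [NH₃]·[H₂S] = (0.0012)·(4.3) = 0.0052
Q = 0.0052 < Keq = 0.029: net forward reaction.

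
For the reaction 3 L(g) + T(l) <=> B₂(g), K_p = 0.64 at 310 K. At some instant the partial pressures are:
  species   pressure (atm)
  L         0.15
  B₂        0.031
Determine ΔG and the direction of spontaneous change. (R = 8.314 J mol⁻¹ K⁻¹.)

ΔG = 6.87 kJ/mol; the forward reaction is non-spontaneous

(T is a pure liquid — omitted from Q_p.)
Q_p = P(B₂) / P(L)³ = (0.031) / (0.15)³ = 9.19
ΔG = RT ln(Q_p/K_p) = (8.314 J mol⁻¹ K⁻¹)(310 K) × ln(9.19/0.64)
   = (2.577 kJ/mol)(2.664) = 6.87 kJ/mol
ΔG > 0, so the forward reaction is non-spontaneous (proceeds in reverse).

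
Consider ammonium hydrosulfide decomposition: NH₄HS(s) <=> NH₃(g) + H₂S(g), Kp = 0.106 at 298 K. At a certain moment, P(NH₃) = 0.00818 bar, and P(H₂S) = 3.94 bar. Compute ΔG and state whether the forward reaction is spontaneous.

(NH₄HS is a pure solid — omitted from Qp.)
Qp = P(NH₃)·P(H₂S) = (0.00818)·(3.94) = 0.0322
ΔG = RT ln(Qp/Kp) = (8.314 J mol⁻¹ K⁻¹)(298 K) × ln(0.0322/0.106)
   = (2.478 kJ/mol)(-1.191) = -2.95 kJ/mol
ΔG < 0, so the forward reaction is spontaneous (proceeds forward).

ΔG = -2.95 kJ/mol; the forward reaction is spontaneous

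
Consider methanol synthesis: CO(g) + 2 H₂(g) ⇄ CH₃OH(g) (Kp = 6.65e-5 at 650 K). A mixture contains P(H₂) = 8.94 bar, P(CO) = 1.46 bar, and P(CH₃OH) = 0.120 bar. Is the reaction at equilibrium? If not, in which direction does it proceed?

Qp = P(CH₃OH) / (P(CO)·P(H₂)²) = (0.120) / ((1.46)·(8.94)²) = 0.00103
Qp = 0.00103 > Kp = 6.65e-5, so the reverse reaction proceeds.

to the left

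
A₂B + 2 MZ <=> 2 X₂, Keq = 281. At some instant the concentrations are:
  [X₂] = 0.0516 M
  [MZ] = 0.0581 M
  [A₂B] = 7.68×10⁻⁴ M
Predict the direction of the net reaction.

Q = [X₂]² / ([A₂B]·[MZ]²) = (0.0516)² / ((7.68×10⁻⁴)·(0.0581)²) = 1030
Q = 1030 > Keq = 281, so the reverse reaction proceeds.

toward reactants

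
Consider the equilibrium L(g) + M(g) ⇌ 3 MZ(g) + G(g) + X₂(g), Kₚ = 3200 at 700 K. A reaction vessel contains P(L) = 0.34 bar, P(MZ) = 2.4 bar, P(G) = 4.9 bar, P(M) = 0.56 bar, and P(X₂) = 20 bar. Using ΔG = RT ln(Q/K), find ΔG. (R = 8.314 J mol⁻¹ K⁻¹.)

ΔG = 4.65 kJ/mol

Qₚ = P(MZ)³·P(G)·P(X₂) / (P(L)·P(M)) = (2.4)³·(4.9)·(20) / ((0.34)·(0.56)) = 7120
ΔG = RT ln(Qₚ/Kₚ) = (8.314 J mol⁻¹ K⁻¹)(700 K) × ln(7120/3200)
   = (5.820 kJ/mol)(0.7998) = 4.65 kJ/mol
ΔG > 0, so the forward reaction is non-spontaneous (proceeds in reverse).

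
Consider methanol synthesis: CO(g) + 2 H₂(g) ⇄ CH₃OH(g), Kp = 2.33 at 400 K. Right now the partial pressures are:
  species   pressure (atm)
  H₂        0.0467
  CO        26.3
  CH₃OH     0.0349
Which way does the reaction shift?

toward products

Qp = P(CH₃OH) / (P(CO)·P(H₂)²) = (0.0349) / ((26.3)·(0.0467)²) = 0.608
Qp = 0.608 < Kp = 2.33, so the forward reaction proceeds.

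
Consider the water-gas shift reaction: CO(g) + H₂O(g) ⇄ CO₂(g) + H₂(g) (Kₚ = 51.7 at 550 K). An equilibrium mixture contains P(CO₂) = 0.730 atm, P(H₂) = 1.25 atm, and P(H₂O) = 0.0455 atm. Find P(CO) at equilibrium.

At equilibrium, Kₚ = P(CO₂)·P(H₂) / (P(CO)·P(H₂O)) = 51.7.
(0.730)·(1.25) / ((P(CO))·(0.0455)) = 51.7
P(CO) = 0.388 atm

P(CO) = 0.388 atm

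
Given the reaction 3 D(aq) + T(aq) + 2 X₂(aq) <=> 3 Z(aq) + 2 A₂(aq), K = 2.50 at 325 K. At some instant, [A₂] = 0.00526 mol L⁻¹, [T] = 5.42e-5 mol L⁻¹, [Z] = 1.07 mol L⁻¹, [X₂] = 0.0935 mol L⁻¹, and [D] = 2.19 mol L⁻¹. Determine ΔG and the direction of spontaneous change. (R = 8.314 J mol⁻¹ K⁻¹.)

Q = [Z]³·[A₂]² / ([D]³·[T]·[X₂]²) = (1.07)³·(0.00526)² / ((2.19)³·(5.42e-5)·(0.0935)²) = 6.81
ΔG = RT ln(Q/K) = (8.314 J mol⁻¹ K⁻¹)(325 K) × ln(6.81/2.50)
   = (2.702 kJ/mol)(1.002) = 2.71 kJ/mol
ΔG > 0, so the forward reaction is non-spontaneous (proceeds in reverse).

ΔG = 2.71 kJ/mol; the forward reaction is non-spontaneous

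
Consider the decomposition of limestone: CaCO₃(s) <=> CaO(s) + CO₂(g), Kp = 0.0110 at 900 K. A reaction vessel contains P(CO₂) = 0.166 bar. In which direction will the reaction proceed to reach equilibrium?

(CaCO₃, CaO are pure solids — omitted from Qp.)
Qp = P(CO₂) = 0.166
Qp = 0.166 > Kp = 0.0110, so the reverse reaction proceeds.

in the reverse direction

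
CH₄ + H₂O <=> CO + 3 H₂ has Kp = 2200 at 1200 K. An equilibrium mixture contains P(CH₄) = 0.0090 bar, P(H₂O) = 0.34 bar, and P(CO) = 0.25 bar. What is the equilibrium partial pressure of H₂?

P(H₂) = 3.0 bar

At equilibrium, Kp = P(CO)·P(H₂)³ / (P(CH₄)·P(H₂O)) = 2200.
(0.25)·(P(H₂))³ / ((0.0090)·(0.34)) = 2200
P(H₂)³ = 26.9 ⇒ P(H₂) = 3.0 bar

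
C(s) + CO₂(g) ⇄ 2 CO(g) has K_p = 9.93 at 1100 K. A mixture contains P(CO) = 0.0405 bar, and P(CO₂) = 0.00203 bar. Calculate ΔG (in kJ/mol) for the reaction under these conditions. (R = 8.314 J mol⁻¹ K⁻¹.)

ΔG = -22.9 kJ/mol

(C is a pure solid — omitted from Q_p.)
Q_p = P(CO)² / P(CO₂) = (0.0405)² / (0.00203) = 0.808
ΔG = RT ln(Q_p/K_p) = (8.314 J mol⁻¹ K⁻¹)(1100 K) × ln(0.808/9.93)
   = (9.145 kJ/mol)(-2.509) = -22.9 kJ/mol
ΔG < 0, so the forward reaction is spontaneous (proceeds forward).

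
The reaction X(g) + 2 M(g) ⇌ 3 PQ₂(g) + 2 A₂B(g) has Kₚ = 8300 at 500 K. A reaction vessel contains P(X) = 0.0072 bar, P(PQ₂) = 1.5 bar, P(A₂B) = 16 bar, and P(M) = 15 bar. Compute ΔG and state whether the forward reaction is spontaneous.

ΔG = -11.4 kJ/mol; the forward reaction is spontaneous

Qₚ = P(PQ₂)³·P(A₂B)² / (P(X)·P(M)²) = (1.5)³·(16)² / ((0.0072)·(15)²) = 533
ΔG = RT ln(Qₚ/Kₚ) = (8.314 J mol⁻¹ K⁻¹)(500 K) × ln(533/8300)
   = (4.157 kJ/mol)(-2.745) = -11.4 kJ/mol
ΔG < 0, so the forward reaction is spontaneous (proceeds forward).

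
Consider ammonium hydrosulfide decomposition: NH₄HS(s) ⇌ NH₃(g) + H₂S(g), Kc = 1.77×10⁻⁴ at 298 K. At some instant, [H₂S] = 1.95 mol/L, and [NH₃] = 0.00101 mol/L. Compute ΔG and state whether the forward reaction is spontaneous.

ΔG = 5.97 kJ/mol; the forward reaction is non-spontaneous

(NH₄HS is a pure solid — omitted from Qc.)
Qc = [NH₃]·[H₂S] = (0.00101)·(1.95) = 0.00197
ΔG = RT ln(Qc/Kc) = (8.314 J mol⁻¹ K⁻¹)(298 K) × ln(0.00197/1.77×10⁻⁴)
   = (2.478 kJ/mol)(2.410) = 5.97 kJ/mol
ΔG > 0, so the forward reaction is non-spontaneous (proceeds in reverse).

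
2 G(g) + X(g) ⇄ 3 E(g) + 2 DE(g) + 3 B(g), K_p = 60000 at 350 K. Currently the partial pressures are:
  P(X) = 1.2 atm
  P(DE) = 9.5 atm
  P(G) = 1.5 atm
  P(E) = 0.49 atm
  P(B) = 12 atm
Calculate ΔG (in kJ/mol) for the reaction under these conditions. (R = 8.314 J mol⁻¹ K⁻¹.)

ΔG = -6.34 kJ/mol

Q_p = P(E)³·P(DE)²·P(B)³ / (P(G)²·P(X)) = (0.49)³·(9.5)²·(12)³ / ((1.5)²·(1.2)) = 6800
ΔG = RT ln(Q_p/K_p) = (8.314 J mol⁻¹ K⁻¹)(350 K) × ln(6800/60000)
   = (2.910 kJ/mol)(-2.177) = -6.34 kJ/mol
ΔG < 0, so the forward reaction is spontaneous (proceeds forward).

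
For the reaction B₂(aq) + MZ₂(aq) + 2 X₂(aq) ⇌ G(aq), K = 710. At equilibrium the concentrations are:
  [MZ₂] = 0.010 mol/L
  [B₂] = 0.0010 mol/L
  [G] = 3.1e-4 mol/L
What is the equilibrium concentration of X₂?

[X₂] = 0.21 mol/L

At equilibrium, K = [G] / ([B₂]·[MZ₂]·[X₂]²) = 710.
(3.1e-4) / ((0.0010)·(0.010)·([X₂])²) = 710
[X₂]² = 0.0437 ⇒ [X₂] = 0.21 mol/L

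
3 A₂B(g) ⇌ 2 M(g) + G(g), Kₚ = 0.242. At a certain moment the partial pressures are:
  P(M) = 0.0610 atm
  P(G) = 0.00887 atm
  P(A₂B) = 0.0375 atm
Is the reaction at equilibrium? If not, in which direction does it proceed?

toward reactants

Qₚ = P(M)²·P(G) / P(A₂B)³ = (0.0610)²·(0.00887) / (0.0375)³ = 0.626
Qₚ = 0.626 > Kₚ = 0.242, so the reverse reaction proceeds.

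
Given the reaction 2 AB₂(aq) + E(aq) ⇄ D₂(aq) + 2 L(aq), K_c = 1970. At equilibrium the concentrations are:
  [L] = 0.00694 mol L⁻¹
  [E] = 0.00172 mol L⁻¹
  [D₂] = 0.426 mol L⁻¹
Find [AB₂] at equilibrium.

[AB₂] = 0.00246 mol L⁻¹

At equilibrium, K_c = [D₂]·[L]² / ([AB₂]²·[E]) = 1970.
(0.426)·(0.00694)² / (([AB₂])²·(0.00172)) = 1970
[AB₂]² = 6.06e-6 ⇒ [AB₂] = 0.00246 mol L⁻¹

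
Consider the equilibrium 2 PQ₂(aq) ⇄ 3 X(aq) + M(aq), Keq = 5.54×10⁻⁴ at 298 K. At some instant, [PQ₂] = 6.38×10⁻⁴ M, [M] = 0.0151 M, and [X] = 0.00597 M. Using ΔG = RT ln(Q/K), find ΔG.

Q = [X]³·[M] / [PQ₂]² = (0.00597)³·(0.0151) / (6.38×10⁻⁴)² = 0.00789
ΔG = RT ln(Q/Keq) = (8.314 J mol⁻¹ K⁻¹)(298 K) × ln(0.00789/5.54×10⁻⁴)
   = (2.478 kJ/mol)(2.656) = 6.58 kJ/mol
ΔG > 0, so the forward reaction is non-spontaneous (proceeds in reverse).

ΔG = 6.58 kJ/mol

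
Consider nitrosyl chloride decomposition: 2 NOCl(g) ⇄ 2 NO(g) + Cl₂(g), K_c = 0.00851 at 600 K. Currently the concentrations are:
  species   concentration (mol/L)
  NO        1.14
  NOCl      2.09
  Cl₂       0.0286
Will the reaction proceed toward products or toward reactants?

Q_c = [NO]²·[Cl₂] / [NOCl]² = (1.14)²·(0.0286) / (2.09)² = 0.00851
Q_c = 0.00851 = K_c, so the system is already at equilibrium.

at equilibrium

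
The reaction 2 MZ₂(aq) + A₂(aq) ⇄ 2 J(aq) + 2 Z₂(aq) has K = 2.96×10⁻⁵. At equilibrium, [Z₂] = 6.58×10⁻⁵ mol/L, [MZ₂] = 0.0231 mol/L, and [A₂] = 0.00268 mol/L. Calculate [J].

At equilibrium, K = [J]²·[Z₂]² / ([MZ₂]²·[A₂]) = 2.96×10⁻⁵.
([J])²·(6.58×10⁻⁵)² / ((0.0231)²·(0.00268)) = 2.96×10⁻⁵
[J]² = 0.00978 ⇒ [J] = 0.0989 mol/L

[J] = 0.0989 mol/L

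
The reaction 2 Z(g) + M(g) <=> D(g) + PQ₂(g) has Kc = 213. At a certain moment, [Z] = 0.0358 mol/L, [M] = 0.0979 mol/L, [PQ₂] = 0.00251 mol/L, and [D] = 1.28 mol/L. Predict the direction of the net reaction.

Qc = [D]·[PQ₂] / ([Z]²·[M]) = (1.28)·(0.00251) / ((0.0358)²·(0.0979)) = 25.6
Qc = 25.6 < Kc = 213, so the forward reaction proceeds.

forward (toward products)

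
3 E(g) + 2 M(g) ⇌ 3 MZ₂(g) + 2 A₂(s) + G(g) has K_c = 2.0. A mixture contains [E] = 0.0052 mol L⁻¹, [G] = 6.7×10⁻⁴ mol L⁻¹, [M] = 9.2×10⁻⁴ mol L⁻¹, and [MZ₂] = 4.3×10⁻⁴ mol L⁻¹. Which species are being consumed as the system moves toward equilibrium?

E, M (reactants)

(A₂ is a pure solid — omitted from Q_c.)
Q_c = [MZ₂]³·[G] / ([E]³·[M]²) = (4.3×10⁻⁴)³·(6.7×10⁻⁴) / ((0.0052)³·(9.2×10⁻⁴)²) = 0.45
Q_c = 0.45 < K_c = 2.0: net forward reaction.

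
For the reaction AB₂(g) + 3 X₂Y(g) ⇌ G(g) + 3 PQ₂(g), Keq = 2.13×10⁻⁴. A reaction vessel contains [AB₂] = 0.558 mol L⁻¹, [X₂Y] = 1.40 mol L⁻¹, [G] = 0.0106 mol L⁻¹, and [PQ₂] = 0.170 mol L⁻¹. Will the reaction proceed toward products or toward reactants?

Q = [G]·[PQ₂]³ / ([AB₂]·[X₂Y]³) = (0.0106)·(0.170)³ / ((0.558)·(1.40)³) = 3.40×10⁻⁵
Q = 3.40×10⁻⁵ < Keq = 2.13×10⁻⁴, so the forward reaction proceeds.

toward products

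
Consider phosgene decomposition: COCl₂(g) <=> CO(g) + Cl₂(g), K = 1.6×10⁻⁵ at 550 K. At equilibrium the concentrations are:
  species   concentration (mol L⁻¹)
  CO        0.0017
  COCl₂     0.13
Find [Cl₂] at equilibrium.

At equilibrium, K = [CO]·[Cl₂] / [COCl₂] = 1.6×10⁻⁵.
(0.0017)·([Cl₂]) / (0.13) = 1.6×10⁻⁵
[Cl₂] = 0.00122 = 0.0012 mol L⁻¹

[Cl₂] = 0.0012 mol L⁻¹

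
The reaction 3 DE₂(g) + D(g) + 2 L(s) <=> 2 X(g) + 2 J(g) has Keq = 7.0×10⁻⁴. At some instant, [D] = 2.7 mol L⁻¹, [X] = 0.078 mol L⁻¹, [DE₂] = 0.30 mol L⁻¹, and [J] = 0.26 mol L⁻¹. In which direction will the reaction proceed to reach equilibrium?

in the reverse direction

(L is a pure solid — omitted from Q.)
Q = [X]²·[J]² / ([DE₂]³·[D]) = (0.078)²·(0.26)² / ((0.30)³·(2.7)) = 0.0056
Q = 0.0056 > Keq = 7.0×10⁻⁴, so the reverse reaction proceeds.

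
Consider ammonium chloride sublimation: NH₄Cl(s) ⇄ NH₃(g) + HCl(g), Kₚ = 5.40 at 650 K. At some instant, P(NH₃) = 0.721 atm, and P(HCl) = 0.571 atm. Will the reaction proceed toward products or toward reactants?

(NH₄Cl is a pure solid — omitted from Qₚ.)
Qₚ = P(NH₃)·P(HCl) = (0.721)·(0.571) = 0.412
Qₚ = 0.412 < Kₚ = 5.40, so the forward reaction proceeds.

forward (toward products)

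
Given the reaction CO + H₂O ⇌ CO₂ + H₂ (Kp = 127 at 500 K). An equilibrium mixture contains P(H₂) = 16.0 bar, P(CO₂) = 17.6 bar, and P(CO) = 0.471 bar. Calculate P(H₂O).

P(H₂O) = 4.71 bar

At equilibrium, Kp = P(CO₂)·P(H₂) / (P(CO)·P(H₂O)) = 127.
(17.6)·(16.0) / ((0.471)·(P(H₂O))) = 127
P(H₂O) = 4.71 bar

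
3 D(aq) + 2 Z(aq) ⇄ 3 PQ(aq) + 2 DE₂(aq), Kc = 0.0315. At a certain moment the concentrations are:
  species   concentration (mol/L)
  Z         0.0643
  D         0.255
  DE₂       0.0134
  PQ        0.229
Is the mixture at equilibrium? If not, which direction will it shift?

Qc = [PQ]³·[DE₂]² / ([D]³·[Z]²) = (0.229)³·(0.0134)² / ((0.255)³·(0.0643)²) = 0.0315
Qc = 0.0315 = Kc; the system is at equilibrium.

yes, at equilibrium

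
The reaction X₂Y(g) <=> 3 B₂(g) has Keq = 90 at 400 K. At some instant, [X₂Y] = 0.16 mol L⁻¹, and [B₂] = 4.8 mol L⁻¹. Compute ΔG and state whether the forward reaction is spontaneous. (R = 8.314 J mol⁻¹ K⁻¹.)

ΔG = 6.78 kJ/mol; the forward reaction is non-spontaneous

Q = [B₂]³ / [X₂Y] = (4.8)³ / (0.16) = 691
ΔG = RT ln(Q/Keq) = (8.314 J mol⁻¹ K⁻¹)(400 K) × ln(691/90)
   = (3.326 kJ/mol)(2.038) = 6.78 kJ/mol
ΔG > 0, so the forward reaction is non-spontaneous (proceeds in reverse).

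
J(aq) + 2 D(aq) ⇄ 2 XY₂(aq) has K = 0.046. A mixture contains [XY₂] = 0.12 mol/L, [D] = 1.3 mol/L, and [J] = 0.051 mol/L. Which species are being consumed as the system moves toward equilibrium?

XY₂ (products)

Q = [XY₂]² / ([J]·[D]²) = (0.12)² / ((0.051)·(1.3)²) = 0.17
Q = 0.17 > K = 0.046: net reverse reaction.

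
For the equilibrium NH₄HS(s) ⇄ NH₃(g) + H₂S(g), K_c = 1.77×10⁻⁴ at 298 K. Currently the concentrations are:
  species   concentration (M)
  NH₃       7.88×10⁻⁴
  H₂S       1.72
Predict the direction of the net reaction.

to the left

(NH₄HS is a pure solid — omitted from Q_c.)
Q_c = [NH₃]·[H₂S] = (7.88×10⁻⁴)·(1.72) = 0.00136
Q_c = 0.00136 > K_c = 1.77×10⁻⁴, so the reverse reaction proceeds.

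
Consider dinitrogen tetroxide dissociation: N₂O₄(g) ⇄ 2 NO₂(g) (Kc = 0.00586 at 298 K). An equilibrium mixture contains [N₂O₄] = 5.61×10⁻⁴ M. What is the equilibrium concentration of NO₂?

[NO₂] = 0.00181 M

At equilibrium, Kc = [NO₂]² / [N₂O₄] = 0.00586.
([NO₂])² / (5.61×10⁻⁴) = 0.00586
[NO₂]² = 3.29×10⁻⁶ ⇒ [NO₂] = 0.00181 M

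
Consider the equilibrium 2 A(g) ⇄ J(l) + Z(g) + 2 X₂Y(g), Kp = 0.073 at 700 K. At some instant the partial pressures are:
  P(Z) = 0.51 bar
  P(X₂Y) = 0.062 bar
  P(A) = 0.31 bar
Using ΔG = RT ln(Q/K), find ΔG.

ΔG = -7.42 kJ/mol

(J is a pure liquid — omitted from Qp.)
Qp = P(Z)·P(X₂Y)² / P(A)² = (0.51)·(0.062)² / (0.31)² = 0.0204
ΔG = RT ln(Qp/Kp) = (8.314 J mol⁻¹ K⁻¹)(700 K) × ln(0.0204/0.073)
   = (5.820 kJ/mol)(-1.275) = -7.42 kJ/mol
ΔG < 0, so the forward reaction is spontaneous (proceeds forward).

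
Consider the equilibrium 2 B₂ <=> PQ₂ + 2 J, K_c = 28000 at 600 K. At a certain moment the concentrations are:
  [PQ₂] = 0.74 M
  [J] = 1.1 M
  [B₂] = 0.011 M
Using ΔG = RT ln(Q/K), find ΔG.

ΔG = -6.64 kJ/mol

Q_c = [PQ₂]·[J]² / [B₂]² = (0.74)·(1.1)² / (0.011)² = 7400
ΔG = RT ln(Q_c/K_c) = (8.314 J mol⁻¹ K⁻¹)(600 K) × ln(7400/28000)
   = (4.988 kJ/mol)(-1.331) = -6.64 kJ/mol
ΔG < 0, so the forward reaction is spontaneous (proceeds forward).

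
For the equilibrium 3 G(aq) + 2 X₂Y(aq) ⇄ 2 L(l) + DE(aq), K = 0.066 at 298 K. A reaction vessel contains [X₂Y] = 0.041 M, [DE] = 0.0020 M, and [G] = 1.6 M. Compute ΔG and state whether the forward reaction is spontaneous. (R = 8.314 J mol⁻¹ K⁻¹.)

ΔG = 3.67 kJ/mol; the forward reaction is non-spontaneous

(L is a pure liquid — omitted from Q.)
Q = [DE] / ([G]³·[X₂Y]²) = (0.0020) / ((1.6)³·(0.041)²) = 0.290
ΔG = RT ln(Q/K) = (8.314 J mol⁻¹ K⁻¹)(298 K) × ln(0.290/0.066)
   = (2.478 kJ/mol)(1.480) = 3.67 kJ/mol
ΔG > 0, so the forward reaction is non-spontaneous (proceeds in reverse).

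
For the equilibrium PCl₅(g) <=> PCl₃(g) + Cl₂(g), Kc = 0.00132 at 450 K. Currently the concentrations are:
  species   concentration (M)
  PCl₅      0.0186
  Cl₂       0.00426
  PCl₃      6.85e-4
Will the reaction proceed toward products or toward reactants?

in the forward direction

Qc = [PCl₃]·[Cl₂] / [PCl₅] = (6.85e-4)·(0.00426) / (0.0186) = 1.57e-4
Qc = 1.57e-4 < Kc = 0.00132, so the forward reaction proceeds.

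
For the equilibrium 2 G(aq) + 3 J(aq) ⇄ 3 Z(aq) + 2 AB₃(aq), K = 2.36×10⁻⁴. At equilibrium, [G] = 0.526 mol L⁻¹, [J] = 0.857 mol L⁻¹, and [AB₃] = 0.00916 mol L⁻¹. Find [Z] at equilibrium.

At equilibrium, K = [Z]³·[AB₃]² / ([G]²·[J]³) = 2.36×10⁻⁴.
([Z])³·(0.00916)² / ((0.526)²·(0.857)³) = 2.36×10⁻⁴
[Z]³ = 0.490 ⇒ [Z] = 0.788 mol L⁻¹

[Z] = 0.788 mol L⁻¹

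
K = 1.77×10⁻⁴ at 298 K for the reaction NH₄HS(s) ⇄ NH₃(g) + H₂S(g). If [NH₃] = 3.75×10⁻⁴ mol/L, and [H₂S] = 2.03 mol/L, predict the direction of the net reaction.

(NH₄HS is a pure solid — omitted from Q.)
Q = [NH₃]·[H₂S] = (3.75×10⁻⁴)·(2.03) = 7.61×10⁻⁴
Q = 7.61×10⁻⁴ > K = 1.77×10⁻⁴, so the reverse reaction proceeds.

to the left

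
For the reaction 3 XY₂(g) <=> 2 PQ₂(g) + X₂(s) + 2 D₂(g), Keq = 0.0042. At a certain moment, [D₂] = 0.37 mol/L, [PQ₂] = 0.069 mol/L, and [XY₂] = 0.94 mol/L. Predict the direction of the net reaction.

toward products

(X₂ is a pure solid — omitted from Q.)
Q = [PQ₂]²·[D₂]² / [XY₂]³ = (0.069)²·(0.37)² / (0.94)³ = 7.8×10⁻⁴
Q = 7.8×10⁻⁴ < Keq = 0.0042, so the forward reaction proceeds.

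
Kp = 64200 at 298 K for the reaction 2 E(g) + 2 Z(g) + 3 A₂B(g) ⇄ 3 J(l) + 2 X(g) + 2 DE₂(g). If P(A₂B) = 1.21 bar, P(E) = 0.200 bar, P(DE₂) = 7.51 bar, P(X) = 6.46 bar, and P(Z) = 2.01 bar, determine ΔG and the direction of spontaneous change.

(J is a pure liquid — omitted from Qp.)
Qp = P(X)²·P(DE₂)² / (P(E)²·P(Z)²·P(A₂B)³) = (6.46)²·(7.51)² / ((0.200)²·(2.01)²·(1.21)³) = 8220
ΔG = RT ln(Qp/Kp) = (8.314 J mol⁻¹ K⁻¹)(298 K) × ln(8220/64200)
   = (2.478 kJ/mol)(-2.055) = -5.09 kJ/mol
ΔG < 0, so the forward reaction is spontaneous (proceeds forward).

ΔG = -5.09 kJ/mol; the forward reaction is spontaneous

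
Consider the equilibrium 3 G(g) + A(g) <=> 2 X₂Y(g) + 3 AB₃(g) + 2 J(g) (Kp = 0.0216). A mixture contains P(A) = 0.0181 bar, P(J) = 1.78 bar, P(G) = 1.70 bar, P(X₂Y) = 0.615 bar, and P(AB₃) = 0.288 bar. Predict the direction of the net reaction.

Qp = P(X₂Y)²·P(AB₃)³·P(J)² / (P(G)³·P(A)) = (0.615)²·(0.288)³·(1.78)² / ((1.70)³·(0.0181)) = 0.322
Qp = 0.322 > Kp = 0.0216, so the reverse reaction proceeds.

toward reactants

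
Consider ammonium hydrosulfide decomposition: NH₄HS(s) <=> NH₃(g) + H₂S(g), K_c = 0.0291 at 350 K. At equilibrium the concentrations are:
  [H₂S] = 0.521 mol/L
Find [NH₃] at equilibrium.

[NH₃] = 0.0559 mol/L

(NH₄HS is a pure solid — omitted from K_c.)
At equilibrium, K_c = [NH₃]·[H₂S] = 0.0291.
([NH₃])·(0.521) = 0.0291
[NH₃] = 0.0559 mol/L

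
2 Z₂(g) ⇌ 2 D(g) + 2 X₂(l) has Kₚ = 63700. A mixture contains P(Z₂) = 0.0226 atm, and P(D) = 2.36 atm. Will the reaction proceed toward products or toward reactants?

in the forward direction

(X₂ is a pure liquid — omitted from Qₚ.)
Qₚ = P(D)² / P(Z₂)² = (2.36)² / (0.0226)² = 10900
Qₚ = 10900 < Kₚ = 63700, so the forward reaction proceeds.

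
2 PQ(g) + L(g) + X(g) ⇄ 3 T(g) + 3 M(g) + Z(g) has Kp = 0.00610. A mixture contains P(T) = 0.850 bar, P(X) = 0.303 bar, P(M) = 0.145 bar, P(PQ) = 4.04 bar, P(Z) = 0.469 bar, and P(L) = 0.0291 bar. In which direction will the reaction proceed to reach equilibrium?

at equilibrium

Qp = P(T)³·P(M)³·P(Z) / (P(PQ)²·P(L)·P(X)) = (0.850)³·(0.145)³·(0.469) / ((4.04)²·(0.0291)·(0.303)) = 0.00610
Qp = 0.00610 = Kp, so the system is already at equilibrium.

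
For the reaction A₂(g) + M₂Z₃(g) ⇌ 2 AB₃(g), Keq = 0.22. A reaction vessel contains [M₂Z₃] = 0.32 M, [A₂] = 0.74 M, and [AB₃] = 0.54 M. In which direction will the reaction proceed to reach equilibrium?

toward reactants

Q = [AB₃]² / ([A₂]·[M₂Z₃]) = (0.54)² / ((0.74)·(0.32)) = 1.2
Q = 1.2 > Keq = 0.22, so the reverse reaction proceeds.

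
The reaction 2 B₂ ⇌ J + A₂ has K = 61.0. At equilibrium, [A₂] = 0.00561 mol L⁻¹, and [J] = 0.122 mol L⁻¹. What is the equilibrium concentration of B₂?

At equilibrium, K = [J]·[A₂] / [B₂]² = 61.0.
(0.122)·(0.00561) / ([B₂])² = 61.0
[B₂]² = 1.12×10⁻⁵ ⇒ [B₂] = 0.00335 mol L⁻¹

[B₂] = 0.00335 mol L⁻¹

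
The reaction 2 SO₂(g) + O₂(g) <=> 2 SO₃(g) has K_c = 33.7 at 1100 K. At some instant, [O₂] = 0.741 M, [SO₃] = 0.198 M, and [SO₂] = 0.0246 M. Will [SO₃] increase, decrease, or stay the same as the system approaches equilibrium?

decrease

Q_c = [SO₃]² / ([SO₂]²·[O₂]) = (0.198)² / ((0.0246)²·(0.741)) = 87.4
Q_c = 87.4 > K_c = 33.7: net reverse reaction.
SO₃ is a product, so it decreases.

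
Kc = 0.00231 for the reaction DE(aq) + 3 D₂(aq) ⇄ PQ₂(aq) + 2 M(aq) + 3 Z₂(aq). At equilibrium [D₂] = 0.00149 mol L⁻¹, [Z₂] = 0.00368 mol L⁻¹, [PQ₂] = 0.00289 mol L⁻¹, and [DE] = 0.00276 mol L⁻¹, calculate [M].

At equilibrium, Kc = [PQ₂]·[M]²·[Z₂]³ / ([DE]·[D₂]³) = 0.00231.
(0.00289)·([M])²·(0.00368)³ / ((0.00276)·(0.00149)³) = 0.00231
[M]² = 1.46×10⁻⁴ ⇒ [M] = 0.0121 mol L⁻¹

[M] = 0.0121 mol L⁻¹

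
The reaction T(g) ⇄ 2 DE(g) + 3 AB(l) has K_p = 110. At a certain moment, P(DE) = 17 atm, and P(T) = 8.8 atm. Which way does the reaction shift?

toward products

(AB is a pure liquid — omitted from Q_p.)
Q_p = P(DE)² / P(T) = (17)² / (8.8) = 33
Q_p = 33 < K_p = 110, so the forward reaction proceeds.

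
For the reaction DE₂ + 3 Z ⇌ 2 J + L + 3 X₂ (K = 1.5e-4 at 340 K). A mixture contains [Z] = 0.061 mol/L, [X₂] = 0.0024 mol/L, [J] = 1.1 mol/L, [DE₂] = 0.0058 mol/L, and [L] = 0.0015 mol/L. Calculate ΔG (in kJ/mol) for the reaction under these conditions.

ΔG = -5.83 kJ/mol

Q = [J]²·[L]·[X₂]³ / ([DE₂]·[Z]³) = (1.1)²·(0.0015)·(0.0024)³ / ((0.0058)·(0.061)³) = 1.91e-5
ΔG = RT ln(Q/K) = (8.314 J mol⁻¹ K⁻¹)(340 K) × ln(1.91e-5/1.5e-4)
   = (2.827 kJ/mol)(-2.061) = -5.83 kJ/mol
ΔG < 0, so the forward reaction is spontaneous (proceeds forward).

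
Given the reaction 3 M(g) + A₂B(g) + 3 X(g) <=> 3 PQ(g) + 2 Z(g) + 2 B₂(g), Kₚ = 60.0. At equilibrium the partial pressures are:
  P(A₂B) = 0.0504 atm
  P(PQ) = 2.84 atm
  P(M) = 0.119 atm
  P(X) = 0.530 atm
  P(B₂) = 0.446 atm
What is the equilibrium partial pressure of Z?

At equilibrium, Kₚ = P(PQ)³·P(Z)²·P(B₂)² / (P(M)³·P(A₂B)·P(X)³) = 60.0.
(2.84)³·(P(Z))²·(0.446)² / ((0.119)³·(0.0504)·(0.530)³) = 60.0
P(Z)² = 1.67×10⁻⁴ ⇒ P(Z) = 0.0129 atm

P(Z) = 0.0129 atm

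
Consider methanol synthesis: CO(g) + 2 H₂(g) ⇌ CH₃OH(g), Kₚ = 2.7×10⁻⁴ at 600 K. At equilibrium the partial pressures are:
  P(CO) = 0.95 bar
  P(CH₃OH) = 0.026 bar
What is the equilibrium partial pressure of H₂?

At equilibrium, Kₚ = P(CH₃OH) / (P(CO)·P(H₂)²) = 2.7×10⁻⁴.
(0.026) / ((0.95)·(P(H₂))²) = 2.7×10⁻⁴
P(H₂)² = 101 ⇒ P(H₂) = 10 bar

P(H₂) = 10 bar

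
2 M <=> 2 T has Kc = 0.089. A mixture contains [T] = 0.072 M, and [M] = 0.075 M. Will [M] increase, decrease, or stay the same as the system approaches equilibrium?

Qc = [T]² / [M]² = (0.072)² / (0.075)² = 0.92
Qc = 0.92 > Kc = 0.089: net reverse reaction.
M is a reactant, so it increases.

increase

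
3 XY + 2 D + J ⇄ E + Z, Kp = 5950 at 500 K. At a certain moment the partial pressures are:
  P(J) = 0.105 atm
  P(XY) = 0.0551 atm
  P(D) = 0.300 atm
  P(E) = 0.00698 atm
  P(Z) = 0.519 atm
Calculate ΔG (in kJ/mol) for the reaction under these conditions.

Qp = P(E)·P(Z) / (P(XY)³·P(D)²·P(J)) = (0.00698)·(0.519) / ((0.0551)³·(0.300)²·(0.105)) = 2290
ΔG = RT ln(Qp/Kp) = (8.314 J mol⁻¹ K⁻¹)(500 K) × ln(2290/5950)
   = (4.157 kJ/mol)(-0.9548) = -3.97 kJ/mol
ΔG < 0, so the forward reaction is spontaneous (proceeds forward).

ΔG = -3.97 kJ/mol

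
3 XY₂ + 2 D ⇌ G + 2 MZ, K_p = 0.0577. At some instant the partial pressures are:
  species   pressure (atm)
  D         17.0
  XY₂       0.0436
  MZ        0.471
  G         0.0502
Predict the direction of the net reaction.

Q_p = P(G)·P(MZ)² / (P(XY₂)³·P(D)²) = (0.0502)·(0.471)² / ((0.0436)³·(17.0)²) = 0.465
Q_p = 0.465 > K_p = 0.0577, so the reverse reaction proceeds.

to the left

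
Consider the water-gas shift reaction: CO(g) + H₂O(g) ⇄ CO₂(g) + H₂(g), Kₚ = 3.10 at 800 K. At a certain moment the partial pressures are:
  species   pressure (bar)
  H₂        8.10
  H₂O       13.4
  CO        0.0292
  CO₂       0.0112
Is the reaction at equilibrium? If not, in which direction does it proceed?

Qₚ = P(CO₂)·P(H₂) / (P(CO)·P(H₂O)) = (0.0112)·(8.10) / ((0.0292)·(13.4)) = 0.232
Qₚ = 0.232 < Kₚ = 3.10, so the forward reaction proceeds.

forward (toward products)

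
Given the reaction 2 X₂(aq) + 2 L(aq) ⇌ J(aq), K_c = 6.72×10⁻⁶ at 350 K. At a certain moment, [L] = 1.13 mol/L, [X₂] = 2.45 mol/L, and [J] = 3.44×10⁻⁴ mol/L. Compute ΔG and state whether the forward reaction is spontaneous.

ΔG = 5.53 kJ/mol; the forward reaction is non-spontaneous

Q_c = [J] / ([X₂]²·[L]²) = (3.44×10⁻⁴) / ((2.45)²·(1.13)²) = 4.49×10⁻⁵
ΔG = RT ln(Q_c/K_c) = (8.314 J mol⁻¹ K⁻¹)(350 K) × ln(4.49×10⁻⁵/6.72×10⁻⁶)
   = (2.910 kJ/mol)(1.899) = 5.53 kJ/mol
ΔG > 0, so the forward reaction is non-spontaneous (proceeds in reverse).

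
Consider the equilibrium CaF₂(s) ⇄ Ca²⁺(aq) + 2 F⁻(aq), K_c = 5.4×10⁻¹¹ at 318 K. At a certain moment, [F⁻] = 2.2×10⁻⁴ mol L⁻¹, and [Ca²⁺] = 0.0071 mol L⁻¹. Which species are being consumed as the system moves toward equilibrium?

(CaF₂ is a pure solid — omitted from Q_c.)
Q_c = [Ca²⁺]·[F⁻]² = (0.0071)·(2.2×10⁻⁴)² = 3.4×10⁻¹⁰
Q_c = 3.4×10⁻¹⁰ > K_c = 5.4×10⁻¹¹: net reverse reaction.

Ca²⁺, F⁻ (products)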